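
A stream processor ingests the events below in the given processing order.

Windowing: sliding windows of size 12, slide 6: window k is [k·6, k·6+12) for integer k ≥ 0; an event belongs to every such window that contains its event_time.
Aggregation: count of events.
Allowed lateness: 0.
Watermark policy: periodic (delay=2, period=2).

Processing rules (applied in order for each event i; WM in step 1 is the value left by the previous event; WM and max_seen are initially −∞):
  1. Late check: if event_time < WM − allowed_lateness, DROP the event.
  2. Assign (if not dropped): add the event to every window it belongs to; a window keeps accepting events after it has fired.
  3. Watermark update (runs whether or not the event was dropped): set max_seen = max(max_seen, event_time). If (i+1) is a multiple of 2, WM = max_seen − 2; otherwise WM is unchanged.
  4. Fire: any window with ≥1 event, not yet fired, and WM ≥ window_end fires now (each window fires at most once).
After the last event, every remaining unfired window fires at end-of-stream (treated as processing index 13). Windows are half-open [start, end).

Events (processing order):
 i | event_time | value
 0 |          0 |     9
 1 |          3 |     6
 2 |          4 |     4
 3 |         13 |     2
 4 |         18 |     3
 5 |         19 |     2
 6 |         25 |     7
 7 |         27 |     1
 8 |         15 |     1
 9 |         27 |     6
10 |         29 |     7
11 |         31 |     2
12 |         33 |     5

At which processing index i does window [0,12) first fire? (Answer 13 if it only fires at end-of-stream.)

5

i=0 t=0 v=9: → [0,12); WM=−∞
i=1 t=3 v=6: → [0,12); WM=1
i=2 t=4 v=4: → [0,12); WM=1
i=3 t=13 v=2: → [12,24),[6,18); WM=11
i=4 t=18 v=3: → [18,30),[12,24); WM=11
i=5 t=19 v=2: → [18,30),[12,24); WM=17; [0,12) fires=3
i=6 t=25 v=7: → [24,36),[18,30); WM=17
i=7 t=27 v=1: → [24,36),[18,30); WM=25; [6,18) fires=1 [12,24) fires=3
i=8 t=15 v=1: DROP (t<25-0); WM=25
i=9 t=27 v=6: → [24,36),[18,30); WM=25
i=10 t=29 v=7: → [24,36),[18,30); WM=25
i=11 t=31 v=2: → [30,42),[24,36); WM=29
i=12 t=33 v=5: → [30,42),[24,36); WM=29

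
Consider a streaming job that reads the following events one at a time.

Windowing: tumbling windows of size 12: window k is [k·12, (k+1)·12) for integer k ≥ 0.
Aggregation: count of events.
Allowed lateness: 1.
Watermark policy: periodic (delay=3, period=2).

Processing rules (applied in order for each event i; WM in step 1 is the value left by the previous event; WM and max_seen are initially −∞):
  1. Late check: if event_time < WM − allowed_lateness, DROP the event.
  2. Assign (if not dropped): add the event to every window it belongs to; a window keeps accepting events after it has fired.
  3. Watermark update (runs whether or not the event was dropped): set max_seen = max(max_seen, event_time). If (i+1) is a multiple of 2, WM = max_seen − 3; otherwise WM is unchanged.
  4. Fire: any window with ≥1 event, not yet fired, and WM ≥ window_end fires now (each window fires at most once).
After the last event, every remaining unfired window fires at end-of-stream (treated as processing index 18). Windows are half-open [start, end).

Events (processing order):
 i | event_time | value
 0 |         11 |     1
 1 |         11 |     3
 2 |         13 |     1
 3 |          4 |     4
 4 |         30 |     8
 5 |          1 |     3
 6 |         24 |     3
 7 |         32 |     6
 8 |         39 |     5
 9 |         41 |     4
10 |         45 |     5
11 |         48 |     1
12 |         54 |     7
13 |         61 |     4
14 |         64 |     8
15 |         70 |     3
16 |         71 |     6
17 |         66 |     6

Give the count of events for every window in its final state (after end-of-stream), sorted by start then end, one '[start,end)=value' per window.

[0,12)=2 [12,24)=1 [24,36)=2 [36,48)=3 [48,60)=2 [60,72)=5

i=0 t=11 v=1: → [0,12); WM=−∞
i=1 t=11 v=3: → [0,12); WM=8
i=2 t=13 v=1: → [12,24); WM=8
i=3 t=4 v=4: DROP (t<8-1); WM=10
i=4 t=30 v=8: → [24,36); WM=10
i=5 t=1 v=3: DROP (t<10-1); WM=27; [0,12) fires=2 [12,24) fires=1
i=6 t=24 v=3: DROP (t<27-1); WM=27
i=7 t=32 v=6: → [24,36); WM=29
i=8 t=39 v=5: → [36,48); WM=29
i=9 t=41 v=4: → [36,48); WM=38; [24,36) fires=2
i=10 t=45 v=5: → [36,48); WM=38
i=11 t=48 v=1: → [48,60); WM=45
i=12 t=54 v=7: → [48,60); WM=45
i=13 t=61 v=4: → [60,72); WM=58; [36,48) fires=3
i=14 t=64 v=8: → [60,72); WM=58
i=15 t=70 v=3: → [60,72); WM=67; [48,60) fires=2
i=16 t=71 v=6: → [60,72); WM=67
i=17 t=66 v=6: → [60,72); WM=68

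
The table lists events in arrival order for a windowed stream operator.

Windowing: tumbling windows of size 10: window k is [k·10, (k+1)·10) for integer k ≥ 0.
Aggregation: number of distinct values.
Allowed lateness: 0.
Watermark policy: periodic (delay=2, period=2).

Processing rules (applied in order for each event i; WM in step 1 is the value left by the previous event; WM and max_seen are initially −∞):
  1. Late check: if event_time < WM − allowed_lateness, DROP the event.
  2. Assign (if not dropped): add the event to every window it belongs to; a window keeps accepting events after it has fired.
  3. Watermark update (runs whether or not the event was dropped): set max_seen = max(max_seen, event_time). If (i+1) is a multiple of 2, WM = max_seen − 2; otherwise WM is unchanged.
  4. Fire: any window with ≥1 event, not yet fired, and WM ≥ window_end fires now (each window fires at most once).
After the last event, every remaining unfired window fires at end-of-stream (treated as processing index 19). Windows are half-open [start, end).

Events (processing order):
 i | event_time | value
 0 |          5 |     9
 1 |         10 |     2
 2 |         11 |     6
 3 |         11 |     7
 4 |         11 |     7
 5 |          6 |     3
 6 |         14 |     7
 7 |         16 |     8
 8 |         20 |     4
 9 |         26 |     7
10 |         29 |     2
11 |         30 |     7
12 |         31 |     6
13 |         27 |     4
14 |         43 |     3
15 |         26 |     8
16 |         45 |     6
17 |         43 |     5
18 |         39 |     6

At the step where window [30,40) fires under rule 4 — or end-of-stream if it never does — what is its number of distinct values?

i=0 t=5 v=9: → [0,10); WM=−∞
i=1 t=10 v=2: → [10,20); WM=8
i=2 t=11 v=6: → [10,20); WM=8
i=3 t=11 v=7: → [10,20); WM=9
i=4 t=11 v=7: → [10,20); WM=9
i=5 t=6 v=3: DROP (t<9-0); WM=9
i=6 t=14 v=7: → [10,20); WM=9
i=7 t=16 v=8: → [10,20); WM=14; [0,10) fires=1
i=8 t=20 v=4: → [20,30); WM=14
i=9 t=26 v=7: → [20,30); WM=24; [10,20) fires=4
i=10 t=29 v=2: → [20,30); WM=24
i=11 t=30 v=7: → [30,40); WM=28
i=12 t=31 v=6: → [30,40); WM=28
i=13 t=27 v=4: DROP (t<28-0); WM=29
i=14 t=43 v=3: → [40,50); WM=29
i=15 t=26 v=8: DROP (t<29-0); WM=41; [20,30) fires=3 [30,40) fires=2
i=16 t=45 v=6: → [40,50); WM=41
i=17 t=43 v=5: → [40,50); WM=43
i=18 t=39 v=6: DROP (t<43-0); WM=43

2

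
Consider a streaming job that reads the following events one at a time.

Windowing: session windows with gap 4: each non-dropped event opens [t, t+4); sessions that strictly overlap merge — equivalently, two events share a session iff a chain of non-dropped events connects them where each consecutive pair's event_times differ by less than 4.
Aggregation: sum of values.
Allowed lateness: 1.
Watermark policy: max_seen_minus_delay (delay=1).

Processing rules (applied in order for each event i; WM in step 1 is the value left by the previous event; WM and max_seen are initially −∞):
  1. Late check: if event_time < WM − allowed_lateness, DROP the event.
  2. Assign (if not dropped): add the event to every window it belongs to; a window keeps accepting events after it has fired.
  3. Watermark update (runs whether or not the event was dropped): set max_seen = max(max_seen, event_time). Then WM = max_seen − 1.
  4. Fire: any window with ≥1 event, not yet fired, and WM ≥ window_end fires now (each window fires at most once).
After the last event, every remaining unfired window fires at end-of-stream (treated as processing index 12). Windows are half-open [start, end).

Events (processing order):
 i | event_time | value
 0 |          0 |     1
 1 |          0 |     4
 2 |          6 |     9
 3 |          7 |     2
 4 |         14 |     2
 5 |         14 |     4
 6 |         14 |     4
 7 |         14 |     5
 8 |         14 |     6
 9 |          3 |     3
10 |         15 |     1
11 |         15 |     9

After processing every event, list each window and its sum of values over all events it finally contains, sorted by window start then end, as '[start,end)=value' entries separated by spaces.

i=0 t=0 v=1: → [0,4); WM=-1
i=1 t=0 v=4: → [0,4); WM=-1
i=2 t=6 v=9: → [6,10); WM=5
i=3 t=7 v=2: → [6,11); WM=6
i=4 t=14 v=2: → [14,18); WM=13
i=5 t=14 v=4: → [14,18); WM=13
i=6 t=14 v=4: → [14,18); WM=13
i=7 t=14 v=5: → [14,18); WM=13
i=8 t=14 v=6: → [14,18); WM=13
i=9 t=3 v=3: DROP (t<13-1); WM=13
i=10 t=15 v=1: → [14,19); WM=14
i=11 t=15 v=9: → [14,19); WM=14

[0,4)=5 [6,11)=11 [14,19)=31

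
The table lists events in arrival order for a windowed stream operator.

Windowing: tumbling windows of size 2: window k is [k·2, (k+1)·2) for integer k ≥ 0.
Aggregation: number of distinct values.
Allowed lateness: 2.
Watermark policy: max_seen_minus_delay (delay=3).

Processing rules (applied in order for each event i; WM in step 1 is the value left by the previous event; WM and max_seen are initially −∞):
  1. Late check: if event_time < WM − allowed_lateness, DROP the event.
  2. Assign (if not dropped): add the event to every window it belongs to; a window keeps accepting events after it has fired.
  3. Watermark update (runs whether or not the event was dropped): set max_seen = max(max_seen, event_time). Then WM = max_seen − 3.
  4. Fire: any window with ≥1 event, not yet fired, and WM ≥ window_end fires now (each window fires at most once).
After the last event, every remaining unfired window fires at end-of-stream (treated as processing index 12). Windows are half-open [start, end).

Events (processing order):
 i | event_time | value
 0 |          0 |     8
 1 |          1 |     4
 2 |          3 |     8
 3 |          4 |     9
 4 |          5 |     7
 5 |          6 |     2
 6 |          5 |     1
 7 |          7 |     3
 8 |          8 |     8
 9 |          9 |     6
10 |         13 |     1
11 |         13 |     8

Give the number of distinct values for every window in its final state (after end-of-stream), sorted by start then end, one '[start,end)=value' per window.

[0,2)=2 [2,4)=1 [4,6)=3 [6,8)=2 [8,10)=2 [12,14)=2

i=0 t=0 v=8: → [0,2); WM=-3
i=1 t=1 v=4: → [0,2); WM=-2
i=2 t=3 v=8: → [2,4); WM=0
i=3 t=4 v=9: → [4,6); WM=1
i=4 t=5 v=7: → [4,6); WM=2; [0,2) fires=2
i=5 t=6 v=2: → [6,8); WM=3
i=6 t=5 v=1: → [4,6); WM=3
i=7 t=7 v=3: → [6,8); WM=4; [2,4) fires=1
i=8 t=8 v=8: → [8,10); WM=5
i=9 t=9 v=6: → [8,10); WM=6; [4,6) fires=3
i=10 t=13 v=1: → [12,14); WM=10; [6,8) fires=2 [8,10) fires=2
i=11 t=13 v=8: → [12,14); WM=10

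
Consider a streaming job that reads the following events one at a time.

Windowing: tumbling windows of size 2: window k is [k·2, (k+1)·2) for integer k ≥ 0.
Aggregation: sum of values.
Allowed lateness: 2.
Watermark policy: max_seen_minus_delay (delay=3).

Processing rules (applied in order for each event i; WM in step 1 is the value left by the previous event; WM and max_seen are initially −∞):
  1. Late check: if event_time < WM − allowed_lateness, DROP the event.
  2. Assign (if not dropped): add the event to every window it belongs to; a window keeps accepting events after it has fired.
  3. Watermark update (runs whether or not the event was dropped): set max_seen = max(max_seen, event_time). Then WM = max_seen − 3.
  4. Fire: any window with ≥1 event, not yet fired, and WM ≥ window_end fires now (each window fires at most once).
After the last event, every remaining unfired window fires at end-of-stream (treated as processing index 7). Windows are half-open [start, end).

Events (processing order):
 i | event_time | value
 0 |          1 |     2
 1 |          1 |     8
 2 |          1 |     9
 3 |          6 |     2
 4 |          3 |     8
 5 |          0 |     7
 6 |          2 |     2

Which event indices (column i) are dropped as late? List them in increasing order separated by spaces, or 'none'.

5

i=0 t=1 v=2: → [0,2); WM=-2
i=1 t=1 v=8: → [0,2); WM=-2
i=2 t=1 v=9: → [0,2); WM=-2
i=3 t=6 v=2: → [6,8); WM=3; [0,2) fires=19
i=4 t=3 v=8: → [2,4); WM=3
i=5 t=0 v=7: DROP (t<3-2); WM=3
i=6 t=2 v=2: → [2,4); WM=3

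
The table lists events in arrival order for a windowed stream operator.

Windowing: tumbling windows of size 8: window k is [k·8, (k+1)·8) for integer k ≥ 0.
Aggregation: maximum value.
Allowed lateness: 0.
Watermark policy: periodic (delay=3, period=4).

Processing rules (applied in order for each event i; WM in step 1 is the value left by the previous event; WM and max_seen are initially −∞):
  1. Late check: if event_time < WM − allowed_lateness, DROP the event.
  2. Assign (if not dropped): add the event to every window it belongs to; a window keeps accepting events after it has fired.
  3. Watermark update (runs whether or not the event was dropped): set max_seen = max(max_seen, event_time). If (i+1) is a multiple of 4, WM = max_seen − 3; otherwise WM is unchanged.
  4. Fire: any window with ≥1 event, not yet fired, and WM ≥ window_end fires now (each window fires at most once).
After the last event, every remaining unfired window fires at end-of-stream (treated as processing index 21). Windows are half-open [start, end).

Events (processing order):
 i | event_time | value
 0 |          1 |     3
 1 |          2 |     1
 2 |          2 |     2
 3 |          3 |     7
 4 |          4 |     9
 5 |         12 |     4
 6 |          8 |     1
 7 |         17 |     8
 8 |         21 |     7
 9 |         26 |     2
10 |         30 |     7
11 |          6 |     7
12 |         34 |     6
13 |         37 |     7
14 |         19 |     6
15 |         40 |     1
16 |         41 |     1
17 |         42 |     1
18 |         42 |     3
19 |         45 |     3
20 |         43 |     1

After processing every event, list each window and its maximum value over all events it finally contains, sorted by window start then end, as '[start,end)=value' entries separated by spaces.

[0,8)=9 [8,16)=4 [16,24)=8 [24,32)=7 [32,40)=7 [40,48)=3

i=0 t=1 v=3: → [0,8); WM=−∞
i=1 t=2 v=1: → [0,8); WM=−∞
i=2 t=2 v=2: → [0,8); WM=−∞
i=3 t=3 v=7: → [0,8); WM=0
i=4 t=4 v=9: → [0,8); WM=0
i=5 t=12 v=4: → [8,16); WM=0
i=6 t=8 v=1: → [8,16); WM=0
i=7 t=17 v=8: → [16,24); WM=14; [0,8) fires=9
i=8 t=21 v=7: → [16,24); WM=14
i=9 t=26 v=2: → [24,32); WM=14
i=10 t=30 v=7: → [24,32); WM=14
i=11 t=6 v=7: DROP (t<14-0); WM=27; [8,16) fires=4 [16,24) fires=8
i=12 t=34 v=6: → [32,40); WM=27
i=13 t=37 v=7: → [32,40); WM=27
i=14 t=19 v=6: DROP (t<27-0); WM=27
i=15 t=40 v=1: → [40,48); WM=37; [24,32) fires=7
i=16 t=41 v=1: → [40,48); WM=37
i=17 t=42 v=1: → [40,48); WM=37
i=18 t=42 v=3: → [40,48); WM=37
i=19 t=45 v=3: → [40,48); WM=42; [32,40) fires=7
i=20 t=43 v=1: → [40,48); WM=42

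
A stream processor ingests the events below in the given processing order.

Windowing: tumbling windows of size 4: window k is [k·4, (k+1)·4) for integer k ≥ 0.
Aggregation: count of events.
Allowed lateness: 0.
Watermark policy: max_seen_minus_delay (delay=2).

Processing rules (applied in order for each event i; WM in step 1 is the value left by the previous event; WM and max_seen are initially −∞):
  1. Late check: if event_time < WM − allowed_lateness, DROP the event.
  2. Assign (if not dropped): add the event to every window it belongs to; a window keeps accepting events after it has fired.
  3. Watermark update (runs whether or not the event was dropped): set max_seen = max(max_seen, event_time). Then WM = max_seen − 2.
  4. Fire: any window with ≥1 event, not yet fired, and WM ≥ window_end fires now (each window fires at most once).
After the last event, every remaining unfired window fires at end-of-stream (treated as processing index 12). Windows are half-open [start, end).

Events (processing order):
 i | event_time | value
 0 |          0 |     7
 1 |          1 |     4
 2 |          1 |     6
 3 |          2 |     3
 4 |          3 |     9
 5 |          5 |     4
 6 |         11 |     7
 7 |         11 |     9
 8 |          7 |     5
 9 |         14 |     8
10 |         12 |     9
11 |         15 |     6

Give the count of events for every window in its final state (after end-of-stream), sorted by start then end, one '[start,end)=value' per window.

[0,4)=5 [4,8)=1 [8,12)=2 [12,16)=3

i=0 t=0 v=7: → [0,4); WM=-2
i=1 t=1 v=4: → [0,4); WM=-1
i=2 t=1 v=6: → [0,4); WM=-1
i=3 t=2 v=3: → [0,4); WM=0
i=4 t=3 v=9: → [0,4); WM=1
i=5 t=5 v=4: → [4,8); WM=3
i=6 t=11 v=7: → [8,12); WM=9; [0,4) fires=5 [4,8) fires=1
i=7 t=11 v=9: → [8,12); WM=9
i=8 t=7 v=5: DROP (t<9-0); WM=9
i=9 t=14 v=8: → [12,16); WM=12; [8,12) fires=2
i=10 t=12 v=9: → [12,16); WM=12
i=11 t=15 v=6: → [12,16); WM=13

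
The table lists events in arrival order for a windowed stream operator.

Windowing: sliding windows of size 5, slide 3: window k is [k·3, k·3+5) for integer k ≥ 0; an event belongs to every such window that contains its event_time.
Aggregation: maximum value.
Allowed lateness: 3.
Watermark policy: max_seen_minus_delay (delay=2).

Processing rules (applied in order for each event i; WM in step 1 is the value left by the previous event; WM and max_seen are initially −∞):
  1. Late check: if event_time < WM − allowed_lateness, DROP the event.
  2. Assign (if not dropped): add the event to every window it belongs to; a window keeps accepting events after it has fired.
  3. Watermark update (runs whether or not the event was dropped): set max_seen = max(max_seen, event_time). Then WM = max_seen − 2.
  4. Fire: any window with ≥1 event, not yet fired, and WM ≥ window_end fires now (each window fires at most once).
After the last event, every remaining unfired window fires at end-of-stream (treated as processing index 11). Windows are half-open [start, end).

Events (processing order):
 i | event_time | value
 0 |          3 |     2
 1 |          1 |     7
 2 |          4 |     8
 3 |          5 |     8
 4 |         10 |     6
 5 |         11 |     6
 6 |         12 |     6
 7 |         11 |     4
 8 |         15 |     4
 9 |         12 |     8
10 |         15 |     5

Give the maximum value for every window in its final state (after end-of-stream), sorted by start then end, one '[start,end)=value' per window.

i=0 t=3 v=2: → [3,8),[0,5); WM=1
i=1 t=1 v=7: → [0,5); WM=1
i=2 t=4 v=8: → [3,8),[0,5); WM=2
i=3 t=5 v=8: → [3,8); WM=3
i=4 t=10 v=6: → [9,14),[6,11); WM=8; [0,5) fires=8 [3,8) fires=8
i=5 t=11 v=6: → [9,14); WM=9
i=6 t=12 v=6: → [12,17),[9,14); WM=10
i=7 t=11 v=4: → [9,14); WM=10
i=8 t=15 v=4: → [15,20),[12,17); WM=13; [6,11) fires=6
i=9 t=12 v=8: → [12,17),[9,14); WM=13
i=10 t=15 v=5: → [15,20),[12,17); WM=13

[0,5)=8 [3,8)=8 [6,11)=6 [9,14)=8 [12,17)=8 [15,20)=5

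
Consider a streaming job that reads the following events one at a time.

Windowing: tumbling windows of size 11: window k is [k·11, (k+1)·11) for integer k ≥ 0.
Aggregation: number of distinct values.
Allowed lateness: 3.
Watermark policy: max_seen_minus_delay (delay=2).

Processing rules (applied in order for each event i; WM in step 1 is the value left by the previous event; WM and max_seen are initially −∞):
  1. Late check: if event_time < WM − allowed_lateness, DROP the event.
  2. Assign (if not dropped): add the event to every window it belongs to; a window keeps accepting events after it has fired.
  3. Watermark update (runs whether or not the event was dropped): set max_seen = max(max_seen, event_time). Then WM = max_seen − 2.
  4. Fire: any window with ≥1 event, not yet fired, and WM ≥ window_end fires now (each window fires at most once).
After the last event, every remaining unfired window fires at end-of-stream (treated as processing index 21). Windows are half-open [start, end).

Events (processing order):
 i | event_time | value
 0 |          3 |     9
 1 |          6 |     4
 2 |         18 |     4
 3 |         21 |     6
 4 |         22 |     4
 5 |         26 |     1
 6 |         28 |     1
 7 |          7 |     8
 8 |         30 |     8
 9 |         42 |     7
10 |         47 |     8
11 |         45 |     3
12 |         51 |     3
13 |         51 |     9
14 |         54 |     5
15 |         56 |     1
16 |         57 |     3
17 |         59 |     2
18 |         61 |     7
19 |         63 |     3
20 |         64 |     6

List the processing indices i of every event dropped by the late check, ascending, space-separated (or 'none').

i=0 t=3 v=9: → [0,11); WM=1
i=1 t=6 v=4: → [0,11); WM=4
i=2 t=18 v=4: → [11,22); WM=16; [0,11) fires=2
i=3 t=21 v=6: → [11,22); WM=19
i=4 t=22 v=4: → [22,33); WM=20
i=5 t=26 v=1: → [22,33); WM=24; [11,22) fires=2
i=6 t=28 v=1: → [22,33); WM=26
i=7 t=7 v=8: DROP (t<26-3); WM=26
i=8 t=30 v=8: → [22,33); WM=28
i=9 t=42 v=7: → [33,44); WM=40; [22,33) fires=3
i=10 t=47 v=8: → [44,55); WM=45; [33,44) fires=1
i=11 t=45 v=3: → [44,55); WM=45
i=12 t=51 v=3: → [44,55); WM=49
i=13 t=51 v=9: → [44,55); WM=49
i=14 t=54 v=5: → [44,55); WM=52
i=15 t=56 v=1: → [55,66); WM=54
i=16 t=57 v=3: → [55,66); WM=55; [44,55) fires=4
i=17 t=59 v=2: → [55,66); WM=57
i=18 t=61 v=7: → [55,66); WM=59
i=19 t=63 v=3: → [55,66); WM=61
i=20 t=64 v=6: → [55,66); WM=62

7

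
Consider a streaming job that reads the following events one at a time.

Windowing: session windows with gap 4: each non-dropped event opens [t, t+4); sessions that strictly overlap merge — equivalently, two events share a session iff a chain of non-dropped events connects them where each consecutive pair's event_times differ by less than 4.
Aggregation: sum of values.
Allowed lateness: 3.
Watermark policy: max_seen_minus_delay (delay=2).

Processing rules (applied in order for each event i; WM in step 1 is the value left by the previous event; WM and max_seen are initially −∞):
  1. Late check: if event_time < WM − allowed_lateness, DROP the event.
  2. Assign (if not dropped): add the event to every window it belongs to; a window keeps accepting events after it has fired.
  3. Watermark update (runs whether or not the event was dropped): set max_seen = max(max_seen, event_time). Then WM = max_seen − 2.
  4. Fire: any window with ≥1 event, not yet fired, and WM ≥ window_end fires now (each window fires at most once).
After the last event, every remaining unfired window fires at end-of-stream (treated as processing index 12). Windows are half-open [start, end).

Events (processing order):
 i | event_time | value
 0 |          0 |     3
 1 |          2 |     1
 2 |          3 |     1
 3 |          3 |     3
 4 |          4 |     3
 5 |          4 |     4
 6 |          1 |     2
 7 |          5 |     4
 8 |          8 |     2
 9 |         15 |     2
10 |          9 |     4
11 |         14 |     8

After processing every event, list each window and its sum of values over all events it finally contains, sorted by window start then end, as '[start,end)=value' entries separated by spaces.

i=0 t=0 v=3: → [0,4); WM=-2
i=1 t=2 v=1: → [0,6); WM=0
i=2 t=3 v=1: → [0,7); WM=1
i=3 t=3 v=3: → [0,7); WM=1
i=4 t=4 v=3: → [0,8); WM=2
i=5 t=4 v=4: → [0,8); WM=2
i=6 t=1 v=2: → [0,8); WM=2
i=7 t=5 v=4: → [0,9); WM=3
i=8 t=8 v=2: → [0,12); WM=6
i=9 t=15 v=2: → [15,19); WM=13
i=10 t=9 v=4: DROP (t<13-3); WM=13
i=11 t=14 v=8: → [14,19); WM=13

[0,12)=23 [14,19)=10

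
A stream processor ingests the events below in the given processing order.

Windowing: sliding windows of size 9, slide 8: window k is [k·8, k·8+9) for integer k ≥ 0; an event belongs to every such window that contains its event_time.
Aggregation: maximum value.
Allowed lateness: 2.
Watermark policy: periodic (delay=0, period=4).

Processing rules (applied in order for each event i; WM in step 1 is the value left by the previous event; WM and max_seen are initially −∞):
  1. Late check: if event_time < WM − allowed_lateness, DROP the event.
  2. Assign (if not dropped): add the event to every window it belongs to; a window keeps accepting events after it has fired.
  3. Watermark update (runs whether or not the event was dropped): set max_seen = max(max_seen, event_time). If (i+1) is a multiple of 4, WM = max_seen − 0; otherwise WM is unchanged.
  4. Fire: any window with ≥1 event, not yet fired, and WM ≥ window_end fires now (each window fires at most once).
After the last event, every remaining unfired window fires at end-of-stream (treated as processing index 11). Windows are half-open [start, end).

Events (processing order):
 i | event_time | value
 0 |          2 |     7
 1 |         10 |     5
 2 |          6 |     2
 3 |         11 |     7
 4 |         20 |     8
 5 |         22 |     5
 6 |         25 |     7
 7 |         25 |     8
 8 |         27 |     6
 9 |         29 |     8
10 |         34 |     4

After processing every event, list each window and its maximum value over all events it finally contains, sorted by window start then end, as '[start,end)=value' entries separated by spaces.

i=0 t=2 v=7: → [0,9); WM=−∞
i=1 t=10 v=5: → [8,17); WM=−∞
i=2 t=6 v=2: → [0,9); WM=−∞
i=3 t=11 v=7: → [8,17); WM=11; [0,9) fires=7
i=4 t=20 v=8: → [16,25); WM=11
i=5 t=22 v=5: → [16,25); WM=11
i=6 t=25 v=7: → [24,33); WM=11
i=7 t=25 v=8: → [24,33); WM=25; [8,17) fires=7 [16,25) fires=8
i=8 t=27 v=6: → [24,33); WM=25
i=9 t=29 v=8: → [24,33); WM=25
i=10 t=34 v=4: → [32,41); WM=25

[0,9)=7 [8,17)=7 [16,25)=8 [24,33)=8 [32,41)=4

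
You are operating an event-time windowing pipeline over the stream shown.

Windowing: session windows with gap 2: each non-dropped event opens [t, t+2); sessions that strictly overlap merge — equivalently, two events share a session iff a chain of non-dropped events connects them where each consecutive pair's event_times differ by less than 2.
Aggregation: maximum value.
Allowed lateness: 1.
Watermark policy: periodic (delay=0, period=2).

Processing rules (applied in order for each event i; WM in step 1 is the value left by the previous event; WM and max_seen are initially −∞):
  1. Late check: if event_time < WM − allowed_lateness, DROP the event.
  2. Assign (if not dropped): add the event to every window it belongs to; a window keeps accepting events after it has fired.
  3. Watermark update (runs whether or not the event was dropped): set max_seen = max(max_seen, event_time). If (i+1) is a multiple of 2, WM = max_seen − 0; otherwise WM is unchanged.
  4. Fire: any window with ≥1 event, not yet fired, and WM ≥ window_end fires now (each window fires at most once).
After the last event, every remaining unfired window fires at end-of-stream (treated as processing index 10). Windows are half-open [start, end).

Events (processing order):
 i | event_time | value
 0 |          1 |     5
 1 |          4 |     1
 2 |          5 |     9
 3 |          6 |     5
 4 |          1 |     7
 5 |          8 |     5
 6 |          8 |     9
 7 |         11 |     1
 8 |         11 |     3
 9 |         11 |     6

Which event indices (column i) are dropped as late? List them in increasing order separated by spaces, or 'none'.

i=0 t=1 v=5: → [1,3); WM=−∞
i=1 t=4 v=1: → [4,6); WM=4
i=2 t=5 v=9: → [4,7); WM=4
i=3 t=6 v=5: → [4,8); WM=6
i=4 t=1 v=7: DROP (t<6-1); WM=6
i=5 t=8 v=5: → [8,10); WM=8
i=6 t=8 v=9: → [8,10); WM=8
i=7 t=11 v=1: → [11,13); WM=11
i=8 t=11 v=3: → [11,13); WM=11
i=9 t=11 v=6: → [11,13); WM=11

4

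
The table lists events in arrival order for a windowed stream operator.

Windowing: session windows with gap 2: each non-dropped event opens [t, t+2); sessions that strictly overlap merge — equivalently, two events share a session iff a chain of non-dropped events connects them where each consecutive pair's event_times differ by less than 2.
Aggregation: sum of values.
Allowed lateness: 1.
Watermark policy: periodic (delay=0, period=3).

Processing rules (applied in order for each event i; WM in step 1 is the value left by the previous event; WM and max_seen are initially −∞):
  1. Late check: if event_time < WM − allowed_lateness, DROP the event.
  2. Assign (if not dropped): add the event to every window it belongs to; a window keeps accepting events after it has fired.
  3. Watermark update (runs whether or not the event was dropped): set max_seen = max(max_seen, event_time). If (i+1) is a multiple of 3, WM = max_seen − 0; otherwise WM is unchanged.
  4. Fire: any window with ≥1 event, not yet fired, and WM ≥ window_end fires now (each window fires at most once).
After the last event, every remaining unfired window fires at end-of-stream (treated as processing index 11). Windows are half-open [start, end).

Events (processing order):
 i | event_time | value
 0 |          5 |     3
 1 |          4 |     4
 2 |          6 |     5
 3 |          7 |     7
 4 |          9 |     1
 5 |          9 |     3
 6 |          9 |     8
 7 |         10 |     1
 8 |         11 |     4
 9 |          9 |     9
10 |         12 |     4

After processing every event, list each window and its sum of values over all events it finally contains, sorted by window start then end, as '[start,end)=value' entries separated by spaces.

[4,9)=19 [9,14)=21

i=0 t=5 v=3: → [5,7); WM=−∞
i=1 t=4 v=4: → [4,7); WM=−∞
i=2 t=6 v=5: → [4,8); WM=6
i=3 t=7 v=7: → [4,9); WM=6
i=4 t=9 v=1: → [9,11); WM=6
i=5 t=9 v=3: → [9,11); WM=9
i=6 t=9 v=8: → [9,11); WM=9
i=7 t=10 v=1: → [9,12); WM=9
i=8 t=11 v=4: → [9,13); WM=11
i=9 t=9 v=9: DROP (t<11-1); WM=11
i=10 t=12 v=4: → [9,14); WM=11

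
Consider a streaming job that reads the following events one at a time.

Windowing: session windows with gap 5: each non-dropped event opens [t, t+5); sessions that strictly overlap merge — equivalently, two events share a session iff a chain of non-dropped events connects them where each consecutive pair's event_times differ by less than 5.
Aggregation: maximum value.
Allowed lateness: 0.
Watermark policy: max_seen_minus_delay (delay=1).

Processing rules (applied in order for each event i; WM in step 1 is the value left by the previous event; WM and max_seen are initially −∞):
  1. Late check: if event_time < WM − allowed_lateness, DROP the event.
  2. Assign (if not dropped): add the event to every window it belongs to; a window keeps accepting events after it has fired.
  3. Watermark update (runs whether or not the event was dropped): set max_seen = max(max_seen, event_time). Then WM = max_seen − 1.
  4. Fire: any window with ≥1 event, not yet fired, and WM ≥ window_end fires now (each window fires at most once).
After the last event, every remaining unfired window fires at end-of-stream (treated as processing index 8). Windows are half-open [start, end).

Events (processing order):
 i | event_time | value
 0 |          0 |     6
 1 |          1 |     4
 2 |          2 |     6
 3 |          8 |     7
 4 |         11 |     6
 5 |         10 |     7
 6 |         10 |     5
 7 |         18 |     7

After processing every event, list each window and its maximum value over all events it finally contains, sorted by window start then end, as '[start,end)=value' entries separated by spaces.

i=0 t=0 v=6: → [0,5); WM=-1
i=1 t=1 v=4: → [0,6); WM=0
i=2 t=2 v=6: → [0,7); WM=1
i=3 t=8 v=7: → [8,13); WM=7
i=4 t=11 v=6: → [8,16); WM=10
i=5 t=10 v=7: → [8,16); WM=10
i=6 t=10 v=5: → [8,16); WM=10
i=7 t=18 v=7: → [18,23); WM=17

[0,7)=6 [8,16)=7 [18,23)=7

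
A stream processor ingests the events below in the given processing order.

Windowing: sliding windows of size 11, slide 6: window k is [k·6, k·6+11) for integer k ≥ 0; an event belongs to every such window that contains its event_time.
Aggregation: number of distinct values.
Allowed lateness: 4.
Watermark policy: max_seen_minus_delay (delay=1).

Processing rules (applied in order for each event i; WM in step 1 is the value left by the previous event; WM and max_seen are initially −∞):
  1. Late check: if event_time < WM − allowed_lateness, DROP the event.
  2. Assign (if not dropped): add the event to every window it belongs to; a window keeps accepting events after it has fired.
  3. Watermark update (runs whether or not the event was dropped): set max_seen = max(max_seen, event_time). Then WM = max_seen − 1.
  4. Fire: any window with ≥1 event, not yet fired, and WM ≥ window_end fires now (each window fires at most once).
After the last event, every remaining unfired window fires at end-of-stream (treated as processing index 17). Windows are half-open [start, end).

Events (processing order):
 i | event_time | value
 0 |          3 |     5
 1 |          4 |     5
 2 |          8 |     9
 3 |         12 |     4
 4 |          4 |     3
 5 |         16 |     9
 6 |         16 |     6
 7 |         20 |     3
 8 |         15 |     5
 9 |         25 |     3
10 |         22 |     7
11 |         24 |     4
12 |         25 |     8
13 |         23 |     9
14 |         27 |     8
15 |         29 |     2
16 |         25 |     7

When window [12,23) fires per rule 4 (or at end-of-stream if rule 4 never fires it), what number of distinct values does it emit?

5

i=0 t=3 v=5: → [0,11); WM=2
i=1 t=4 v=5: → [0,11); WM=3
i=2 t=8 v=9: → [6,17),[0,11); WM=7
i=3 t=12 v=4: → [12,23),[6,17); WM=11; [0,11) fires=2
i=4 t=4 v=3: DROP (t<11-4); WM=11
i=5 t=16 v=9: → [12,23),[6,17); WM=15
i=6 t=16 v=6: → [12,23),[6,17); WM=15
i=7 t=20 v=3: → [18,29),[12,23); WM=19; [6,17) fires=3
i=8 t=15 v=5: → [12,23),[6,17); WM=19
i=9 t=25 v=3: → [24,35),[18,29); WM=24; [12,23) fires=5
i=10 t=22 v=7: → [18,29),[12,23); WM=24
i=11 t=24 v=4: → [24,35),[18,29); WM=24
i=12 t=25 v=8: → [24,35),[18,29); WM=24
i=13 t=23 v=9: → [18,29); WM=24
i=14 t=27 v=8: → [24,35),[18,29); WM=26
i=15 t=29 v=2: → [24,35); WM=28
i=16 t=25 v=7: → [24,35),[18,29); WM=28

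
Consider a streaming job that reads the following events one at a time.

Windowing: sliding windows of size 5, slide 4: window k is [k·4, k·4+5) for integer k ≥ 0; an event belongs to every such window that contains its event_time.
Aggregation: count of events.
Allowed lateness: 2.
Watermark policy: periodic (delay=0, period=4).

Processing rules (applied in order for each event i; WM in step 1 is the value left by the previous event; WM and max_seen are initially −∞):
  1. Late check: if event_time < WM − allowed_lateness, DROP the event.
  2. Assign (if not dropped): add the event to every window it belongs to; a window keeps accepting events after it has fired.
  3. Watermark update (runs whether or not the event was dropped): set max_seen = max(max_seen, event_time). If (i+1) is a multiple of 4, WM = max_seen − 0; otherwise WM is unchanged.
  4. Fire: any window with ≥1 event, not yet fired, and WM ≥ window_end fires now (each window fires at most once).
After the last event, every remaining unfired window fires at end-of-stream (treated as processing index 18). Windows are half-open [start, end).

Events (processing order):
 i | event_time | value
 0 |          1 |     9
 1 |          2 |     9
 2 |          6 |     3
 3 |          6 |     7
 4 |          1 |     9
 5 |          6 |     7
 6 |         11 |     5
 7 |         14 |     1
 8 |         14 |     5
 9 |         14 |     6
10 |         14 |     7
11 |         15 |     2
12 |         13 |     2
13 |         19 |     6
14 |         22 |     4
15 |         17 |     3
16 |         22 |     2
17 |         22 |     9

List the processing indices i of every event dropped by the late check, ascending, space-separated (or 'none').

4

i=0 t=1 v=9: → [0,5); WM=−∞
i=1 t=2 v=9: → [0,5); WM=−∞
i=2 t=6 v=3: → [4,9); WM=−∞
i=3 t=6 v=7: → [4,9); WM=6; [0,5) fires=2
i=4 t=1 v=9: DROP (t<6-2); WM=6
i=5 t=6 v=7: → [4,9); WM=6
i=6 t=11 v=5: → [8,13); WM=6
i=7 t=14 v=1: → [12,17); WM=14; [4,9) fires=3 [8,13) fires=1
i=8 t=14 v=5: → [12,17); WM=14
i=9 t=14 v=6: → [12,17); WM=14
i=10 t=14 v=7: → [12,17); WM=14
i=11 t=15 v=2: → [12,17); WM=15
i=12 t=13 v=2: → [12,17); WM=15
i=13 t=19 v=6: → [16,21); WM=15
i=14 t=22 v=4: → [20,25); WM=15
i=15 t=17 v=3: → [16,21); WM=22; [12,17) fires=6 [16,21) fires=2
i=16 t=22 v=2: → [20,25); WM=22
i=17 t=22 v=9: → [20,25); WM=22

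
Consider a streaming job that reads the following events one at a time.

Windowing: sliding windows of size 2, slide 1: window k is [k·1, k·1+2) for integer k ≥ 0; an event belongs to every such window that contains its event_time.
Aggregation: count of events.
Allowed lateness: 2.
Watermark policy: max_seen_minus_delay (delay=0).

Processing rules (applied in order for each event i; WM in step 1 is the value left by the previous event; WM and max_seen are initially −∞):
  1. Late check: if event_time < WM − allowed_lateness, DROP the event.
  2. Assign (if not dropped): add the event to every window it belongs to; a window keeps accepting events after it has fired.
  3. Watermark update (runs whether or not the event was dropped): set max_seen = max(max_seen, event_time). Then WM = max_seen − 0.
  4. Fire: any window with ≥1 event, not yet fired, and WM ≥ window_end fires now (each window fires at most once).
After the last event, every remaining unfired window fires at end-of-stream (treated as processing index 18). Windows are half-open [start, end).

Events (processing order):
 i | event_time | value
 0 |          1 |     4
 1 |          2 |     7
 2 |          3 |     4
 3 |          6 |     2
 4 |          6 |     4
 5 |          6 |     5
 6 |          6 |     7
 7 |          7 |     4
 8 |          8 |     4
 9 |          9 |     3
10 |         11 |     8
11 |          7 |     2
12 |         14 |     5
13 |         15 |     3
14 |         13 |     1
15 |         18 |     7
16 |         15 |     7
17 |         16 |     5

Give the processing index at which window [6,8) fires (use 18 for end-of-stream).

i=0 t=1 v=4: → [1,3),[0,2); WM=1
i=1 t=2 v=7: → [2,4),[1,3); WM=2; [0,2) fires=1
i=2 t=3 v=4: → [3,5),[2,4); WM=3; [1,3) fires=2
i=3 t=6 v=2: → [6,8),[5,7); WM=6; [2,4) fires=2 [3,5) fires=1
i=4 t=6 v=4: → [6,8),[5,7); WM=6
i=5 t=6 v=5: → [6,8),[5,7); WM=6
i=6 t=6 v=7: → [6,8),[5,7); WM=6
i=7 t=7 v=4: → [7,9),[6,8); WM=7; [5,7) fires=4
i=8 t=8 v=4: → [8,10),[7,9); WM=8; [6,8) fires=5
i=9 t=9 v=3: → [9,11),[8,10); WM=9; [7,9) fires=2
i=10 t=11 v=8: → [11,13),[10,12); WM=11; [8,10) fires=2 [9,11) fires=1
i=11 t=7 v=2: DROP (t<11-2); WM=11
i=12 t=14 v=5: → [14,16),[13,15); WM=14; [10,12) fires=1 [11,13) fires=1
i=13 t=15 v=3: → [15,17),[14,16); WM=15; [13,15) fires=1
i=14 t=13 v=1: → [13,15),[12,14); WM=15; [12,14) fires=1
i=15 t=18 v=7: → [18,20),[17,19); WM=18; [14,16) fires=2 [15,17) fires=1
i=16 t=15 v=7: DROP (t<18-2); WM=18
i=17 t=16 v=5: → [16,18),[15,17); WM=18; [16,18) fires=1

8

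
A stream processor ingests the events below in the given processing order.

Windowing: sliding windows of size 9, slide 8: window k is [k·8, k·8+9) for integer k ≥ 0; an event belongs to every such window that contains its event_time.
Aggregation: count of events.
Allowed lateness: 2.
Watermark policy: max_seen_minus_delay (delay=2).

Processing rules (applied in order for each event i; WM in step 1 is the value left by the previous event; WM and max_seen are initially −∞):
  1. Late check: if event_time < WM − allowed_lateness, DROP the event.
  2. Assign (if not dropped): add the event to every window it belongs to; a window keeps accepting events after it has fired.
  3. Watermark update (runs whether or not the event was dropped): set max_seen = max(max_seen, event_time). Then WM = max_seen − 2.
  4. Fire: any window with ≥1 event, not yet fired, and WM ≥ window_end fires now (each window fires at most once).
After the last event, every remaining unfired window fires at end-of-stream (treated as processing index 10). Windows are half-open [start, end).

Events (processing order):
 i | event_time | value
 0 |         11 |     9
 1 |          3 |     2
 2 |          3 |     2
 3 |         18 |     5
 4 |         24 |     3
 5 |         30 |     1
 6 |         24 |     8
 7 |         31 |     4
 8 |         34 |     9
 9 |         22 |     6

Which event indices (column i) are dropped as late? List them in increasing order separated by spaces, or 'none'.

1 2 6 9

i=0 t=11 v=9: → [8,17); WM=9
i=1 t=3 v=2: DROP (t<9-2); WM=9
i=2 t=3 v=2: DROP (t<9-2); WM=9
i=3 t=18 v=5: → [16,25); WM=16
i=4 t=24 v=3: → [24,33),[16,25); WM=22; [8,17) fires=1
i=5 t=30 v=1: → [24,33); WM=28; [16,25) fires=2
i=6 t=24 v=8: DROP (t<28-2); WM=28
i=7 t=31 v=4: → [24,33); WM=29
i=8 t=34 v=9: → [32,41); WM=32
i=9 t=22 v=6: DROP (t<32-2); WM=32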